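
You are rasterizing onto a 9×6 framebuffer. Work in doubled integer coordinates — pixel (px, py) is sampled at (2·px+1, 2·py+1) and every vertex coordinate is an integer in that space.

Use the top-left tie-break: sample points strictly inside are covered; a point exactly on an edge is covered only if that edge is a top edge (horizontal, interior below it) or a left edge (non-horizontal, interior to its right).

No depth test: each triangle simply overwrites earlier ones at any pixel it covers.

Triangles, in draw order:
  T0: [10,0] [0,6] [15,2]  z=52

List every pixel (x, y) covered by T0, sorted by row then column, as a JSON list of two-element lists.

T0:
  2·area = 50  (B↔C swapped to make it positive)
  edge (10, 0)→(15, 2): d=(5,2) right/bottom  bias=-1
  edge (15, 2)→(0, 6): d=(-15,4) right/bottom  bias=-1
  edge (0, 6)→(10, 0): d=(10,-6) top-left  bias=+0
    (4,0)@(9, 1): e=[7,39,4] → █
    (5,0)@(11, 1): e=[3,31,16] → █
    (6,0)@(13, 1): e=[-1,23,28] → ·
    (2,1)@(5, 3): e=[25,25,0] → █  [on edge]
    (3,1)@(7, 3): e=[21,17,12] → █
    (6,1)@(13, 3): e=[9,-7,48] → ·
    (1,2)@(3, 5): e=[39,3,8] → █
    (2,2)@(5, 5): e=[35,-5,20] → ·
    (3,2)@(7, 5): e=[31,-13,32] → ·
    (4,2)@(9, 5): e=[27,-21,44] → ·
    (5,2)@(11, 5): e=[23,-29,56] → ·
    (1,3)@(3, 7): e=[49,-27,28] → ·
  covered (7 px):
    · · · · █ █ · · ·
    · · █ █ █ █ · · ·
    · █ · · · · · · ·
    · · · · · · · · ·
    · · · · · · · · ·
    · · · · · · · · ·

Final: [[4,0],[5,0],[2,1],[3,1],[4,1],[5,1],[1,2]]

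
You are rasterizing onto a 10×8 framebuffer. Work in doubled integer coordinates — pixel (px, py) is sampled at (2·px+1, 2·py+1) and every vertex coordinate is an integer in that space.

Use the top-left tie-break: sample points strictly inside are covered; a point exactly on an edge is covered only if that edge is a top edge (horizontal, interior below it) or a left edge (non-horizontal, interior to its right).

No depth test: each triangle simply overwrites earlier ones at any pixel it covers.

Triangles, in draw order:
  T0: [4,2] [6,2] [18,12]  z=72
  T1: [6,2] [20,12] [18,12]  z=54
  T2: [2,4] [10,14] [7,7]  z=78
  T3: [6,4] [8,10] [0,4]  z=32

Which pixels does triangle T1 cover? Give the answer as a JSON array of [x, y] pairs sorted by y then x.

T0:
  2·area = 20
  edge (4, 2)→(6, 2): d=(2,0) top-left  bias=+0
  edge (6, 2)→(18, 12): d=(12,10) right/bottom  bias=-1
  edge (18, 12)→(4, 2): d=(-14,-10) top-left  bias=+0
    (3,1)@(7, 3): e=[2,2,16] → X
    (4,1)@(9, 3): e=[2,-18,36] → .
    (3,2)@(7, 5): e=[6,26,-12] → .
    (4,2)@(9, 5): e=[6,6,8] → X
    (5,2)@(11, 5): e=[6,-14,28] → .
    (4,3)@(9, 7): e=[10,30,-20] → .
    (5,3)@(11, 7): e=[10,10,0] → X  [on edge]
    (6,3)@(13, 7): e=[10,-10,20] → .
    (5,4)@(11, 9): e=[14,34,-28] → .
  covered (3 px):
    . . . . . . . . . .
    . . . X . . . . . .
    . . . . X . . . . .
    . . . . . X . . . .
    . . . . . . . . . .
    . . . . . . . . . .
    . . . . . . . . . .
    . . . . . . . . . .
T1:
  2·area = 20
  edge (6, 2)→(20, 12): d=(14,10) right/bottom  bias=-1
  edge (20, 12)→(18, 12): d=(-2,0) right/bottom  bias=-1
  edge (18, 12)→(6, 2): d=(-12,-10) top-left  bias=+0
    (6,3)@(13, 7): e=[0,10,10] → .  [on edge]
    (7,4)@(15, 9): e=[8,6,6] → X
    (8,4)@(17, 9): e=[-12,6,26] → .
    (7,5)@(15, 11): e=[36,2,-18] → .
    (8,5)@(17, 11): e=[16,2,2] → X
    (9,5)@(19, 11): e=[-4,2,22] → .
    (8,6)@(17, 13): e=[44,-2,-22] → .
  covered (2 px):
    . . . . . . . . . .
    . . . . . . . . . .
    . . . . . . . . . .
    . . . . . . . . . .
    . . . . . . . X . .
    . . . . . . . . X .
    . . . . . . . . . .
    . . . . . . . . . .
T2:
  2·area = 26  (B↔C swapped to make it positive)
  edge (2, 4)→(7, 7): d=(5,3) right/bottom  bias=-1
  edge (7, 7)→(10, 14): d=(3,7) right/bottom  bias=-1
  edge (10, 14)→(2, 4): d=(-8,-10) top-left  bias=+0
    (1,2)@(3, 5): e=[2,22,2] → X
    (2,2)@(5, 5): e=[-4,8,22] → .
    (1,3)@(3, 7): e=[12,28,-14] → .
    (2,3)@(5, 7): e=[6,14,6] → X
    (3,3)@(7, 7): e=[0,0,26] → .  [on edge]
    (2,4)@(5, 9): e=[16,20,-10] → .
    (3,4)@(7, 9): e=[10,6,10] → X
    (4,4)@(9, 9): e=[4,-8,30] → .
    (3,5)@(7, 11): e=[20,12,-6] → .
    (8,6)@(17, 13): e=[0,-52,78] → .  [on edge]
  covered (3 px):
    . . . . . . . . . .
    . . . . . . . . . .
    . X . . . . . . . .
    . . X . . . . . . .
    . . . X . . . . . .
    . . . . . . . . . .
    . . . . . . . . . .
    . . . . . . . . . .
T3:
  2·area = 36
  edge (6, 4)→(8, 10): d=(2,6) right/bottom  bias=-1
  edge (8, 10)→(0, 4): d=(-8,-6) top-left  bias=+0
  edge (0, 4)→(6, 4): d=(6,0) top-left  bias=+0
    (2,0)@(5, 1): e=[0,54,-18] → .  [on edge]
    (1,2)@(3, 5): e=[20,10,6] → X
    (2,2)@(5, 5): e=[8,22,6] → X
    (3,2)@(7, 5): e=[-4,34,6] → .
    (1,3)@(3, 7): e=[24,-6,18] → .
    (2,3)@(5, 7): e=[12,6,18] → X
    (3,3)@(7, 7): e=[0,18,18] → .  [on edge]
    (2,4)@(5, 9): e=[16,-10,30] → .
    (3,4)@(7, 9): e=[4,2,30] → X
    (4,4)@(9, 9): e=[-8,14,30] → .
    (3,5)@(7, 11): e=[8,-14,42] → .
    (4,6)@(9, 13): e=[0,-18,54] → .  [on edge]
  covered (4 px):
    . . . . . . . . . .
    . . . . . . . . . .
    . X X . . . . . . .
    . . X . . . . . . .
    . . . X . . . . . .
    . . . . . . . . . .
    . . . . . . . . . .
    . . . . . . . . . .

Answer: [[7,4],[8,5]]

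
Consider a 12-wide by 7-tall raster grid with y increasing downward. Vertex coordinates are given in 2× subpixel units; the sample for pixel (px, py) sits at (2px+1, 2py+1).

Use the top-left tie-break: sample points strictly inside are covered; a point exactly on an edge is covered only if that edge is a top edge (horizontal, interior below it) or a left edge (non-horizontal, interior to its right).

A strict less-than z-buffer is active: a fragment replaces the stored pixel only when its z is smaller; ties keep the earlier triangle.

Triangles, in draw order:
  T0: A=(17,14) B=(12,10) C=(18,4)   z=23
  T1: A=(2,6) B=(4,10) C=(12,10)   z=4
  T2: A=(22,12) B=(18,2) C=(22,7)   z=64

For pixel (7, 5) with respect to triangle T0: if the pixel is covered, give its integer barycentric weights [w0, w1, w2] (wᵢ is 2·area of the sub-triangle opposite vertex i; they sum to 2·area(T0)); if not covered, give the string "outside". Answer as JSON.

T0:
  2·area = 54
  edge (17, 14)→(12, 10): d=(-5,-4) top-left  bias=+0
  edge (12, 10)→(18, 4): d=(6,-6) top-left  bias=+0
  edge (18, 4)→(17, 14): d=(-1,10) right/bottom  bias=-1
    (10,0)@(21, 1): e=[81,0,-27] → ·  [on edge]
    (9,1)@(19, 3): e=[63,0,-9] → ·  [on edge]
    (8,2)@(17, 5): e=[45,0,9] → █  [on edge]
    (9,2)@(19, 5): e=[53,12,-11] → ·
    (7,3)@(15, 7): e=[27,0,27] → █  [on edge]
    (9,3)@(19, 7): e=[43,24,-13] → ·
    (6,4)@(13, 9): e=[9,0,45] → █  [on edge]
    (9,4)@(19, 9): e=[33,36,-15] → ·
    (5,5)@(11, 11): e=[-9,0,63] → ·  [on edge]
    (6,5)@(13, 11): e=[-1,12,43] → ·
    (7,5)@(15, 11): e=[7,24,23] → █
    (9,5)@(19, 11): e=[23,48,-17] → ·
    (4,6)@(9, 13): e=[-27,0,81] → ·  [on edge]
  covered (9 px):
    · · · · · · · · · · · ·
    · · · · · · · · · · · ·
    · · · · · · · · █ · · ·
    · · · · · · · █ █ · · ·
    · · · · · · █ █ █ · · ·
    · · · · · · · █ █ · · ·
    · · · · · · · · █ · · ·
T1:
  2·area = 32  (B↔C swapped to make it positive)
  edge (2, 6)→(12, 10): d=(10,4) right/bottom  bias=-1
  edge (12, 10)→(4, 10): d=(-8,0) right/bottom  bias=-1
  edge (4, 10)→(2, 6): d=(-2,-4) top-left  bias=+0
    (1,3)@(3, 7): e=[6,24,2] → █
    (2,3)@(5, 7): e=[-2,24,10] → ·
    (1,4)@(3, 9): e=[26,8,-2] → ·
    (2,4)@(5, 9): e=[18,8,6] → █
    (3,4)@(7, 9): e=[10,8,14] → █
    (4,4)@(9, 9): e=[2,8,22] → █
    (5,4)@(11, 9): e=[-6,8,30] → ·
    (2,5)@(5, 11): e=[38,-8,2] → ·
    (3,5)@(7, 11): e=[30,-8,10] → ·
    (4,5)@(9, 11): e=[22,-8,18] → ·
  covered (4 px):
    · · · · · · · · · · · ·
    · · · · · · · · · · · ·
    · · · · · · · · · · · ·
    · █ · · · · · · · · · ·
    · · █ █ █ · · · · · · ·
    · · · · · · · · · · · ·
    · · · · · · · · · · · ·
T2:
  2·area = 20
  edge (22, 12)→(18, 2): d=(-4,-10) top-left  bias=+0
  edge (18, 2)→(22, 7): d=(4,5) right/bottom  bias=-1
  edge (22, 7)→(22, 12): d=(0,5) right/bottom  bias=-1
    (10,3)@(21, 7): e=[10,5,5] → █
    (11,3)@(23, 7): e=[30,-5,-5] → ·
    (10,4)@(21, 9): e=[2,13,5] → █
    (11,4)@(23, 9): e=[22,3,-5] → ·
    (10,5)@(21, 11): e=[-6,21,5] → ·
  covered (2 px):
    · · · · · · · · · · · ·
    · · · · · · · · · · · ·
    · · · · · · · · · · · ·
    · · · · · · · · · · █ ·
    · · · · · · · · · · █ ·
    · · · · · · · · · · · ·
    · · · · · · · · · · · ·

Result: [24,23,7]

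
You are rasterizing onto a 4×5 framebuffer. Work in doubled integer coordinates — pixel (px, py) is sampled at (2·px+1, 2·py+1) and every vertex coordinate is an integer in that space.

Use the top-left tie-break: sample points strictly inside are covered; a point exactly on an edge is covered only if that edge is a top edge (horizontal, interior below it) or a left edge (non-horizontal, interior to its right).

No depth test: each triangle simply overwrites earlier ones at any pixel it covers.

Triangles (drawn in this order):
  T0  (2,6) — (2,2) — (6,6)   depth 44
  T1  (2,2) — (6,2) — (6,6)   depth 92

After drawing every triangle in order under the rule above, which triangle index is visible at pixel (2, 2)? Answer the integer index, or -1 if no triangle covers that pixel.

T0:
  2·area = 16
  edge (2, 6)→(2, 2): d=(0,-4) top-left  bias=+0
  edge (2, 2)→(6, 6): d=(4,4) right/bottom  bias=-1
  edge (6, 6)→(2, 6): d=(-4,0) right/bottom  bias=-1
    (0,0)@(1, 1): e=[-4,0,20] → ·  [on edge]
    (1,1)@(3, 3): e=[4,0,12] → ·  [on edge]
    (1,2)@(3, 5): e=[4,8,4] → █
    (2,2)@(5, 5): e=[12,0,4] → ·  [on edge]
    (1,3)@(3, 7): e=[4,16,-4] → ·
    (3,3)@(7, 7): e=[20,0,-4] → ·  [on edge]
  covered (1 px):
    · · · ·
    · · · ·
    · █ · ·
    · · · ·
    · · · ·
T1:
  2·area = 16
  edge (2, 2)→(6, 2): d=(4,0) top-left  bias=+0
  edge (6, 2)→(6, 6): d=(0,4) right/bottom  bias=-1
  edge (6, 6)→(2, 2): d=(-4,-4) top-left  bias=+0
    (0,0)@(1, 1): e=[-4,20,0] → ·  [on edge]
    (1,1)@(3, 3): e=[4,12,0] → █  [on edge]
    (2,1)@(5, 3): e=[4,4,8] → █
    (3,1)@(7, 3): e=[4,-4,16] → ·
    (1,2)@(3, 5): e=[12,12,-8] → ·
    (2,2)@(5, 5): e=[12,4,0] → █  [on edge]
    (3,2)@(7, 5): e=[12,-4,8] → ·
    (2,3)@(5, 7): e=[20,4,-8] → ·
    (3,3)@(7, 7): e=[20,-4,0] → ·  [on edge]
  covered (3 px):
    · · · ·
    · █ █ ·
    · · █ ·
    · · · ·
    · · · ·

Z-buffer (winner per pixel, '.' = empty):
  . . . .
  . 1 1 .
  . 0 1 .
  . . . .
  . . . .

Answer: 1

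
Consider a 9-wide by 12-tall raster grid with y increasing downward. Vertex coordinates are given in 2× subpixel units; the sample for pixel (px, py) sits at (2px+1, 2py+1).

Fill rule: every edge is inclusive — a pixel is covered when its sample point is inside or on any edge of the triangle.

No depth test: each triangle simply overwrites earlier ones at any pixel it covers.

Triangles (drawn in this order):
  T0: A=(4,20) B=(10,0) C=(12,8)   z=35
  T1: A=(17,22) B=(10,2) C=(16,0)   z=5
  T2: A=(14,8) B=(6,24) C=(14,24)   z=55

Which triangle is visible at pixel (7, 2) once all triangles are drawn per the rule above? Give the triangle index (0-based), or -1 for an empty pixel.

T0:
  2·area = 88
  edge (4, 20)→(10, 0): d=(6,-20) inclusive
  edge (10, 0)→(12, 8): d=(2,8) inclusive
  edge (12, 8)→(4, 20): d=(-8,12) inclusive
    (4,2)@(9, 5): e=[10,18,60] → █
    (5,2)@(11, 5): e=[50,2,36] → █
    (6,2)@(13, 5): e=[90,-14,12] → ·
    (4,3)@(9, 7): e=[22,22,44] → █
    (6,3)@(13, 7): e=[102,-10,-4] → ·
    (4,4)@(9, 9): e=[34,26,28] → █
    (6,4)@(13, 9): e=[114,-6,-20] → ·
    (3,5)@(7, 11): e=[6,46,36] → █
    (5,5)@(11, 11): e=[86,14,-12] → ·
    (3,6)@(7, 13): e=[18,50,20] → █
    (4,6)@(9, 13): e=[58,34,-4] → ·
    (3,7)@(7, 15): e=[30,54,4] → █
  covered (11 px):
    · · · · · · · · ·
    · · · · · · · · ·
    · · · · █ █ · · ·
    · · · · █ █ · · ·
    · · · · █ █ · · ·
    · · · █ █ · · · ·
    · · · █ · · · · ·
    · · · █ · · · · ·
    · · █ · · · · · ·
    · · · · · · · · ·
    · · · · · · · · ·
    · · · · · · · · ·
T1:
  2·area = 134
  edge (17, 22)→(10, 2): d=(-7,-20) inclusive
  edge (10, 2)→(16, 0): d=(6,-2) inclusive
  edge (16, 0)→(17, 22): d=(1,22) inclusive
    (6,0)@(13, 1): e=[67,0,67] → █  [on edge]
    (7,0)@(15, 1): e=[107,4,23] → █
    (8,0)@(17, 1): e=[147,8,-21] → ·
    (3,1)@(7, 3): e=[-67,0,201] → ·  [on edge]
    (5,1)@(11, 3): e=[13,8,113] → █
    (8,1)@(17, 3): e=[133,20,-19] → ·
    (0,2)@(1, 5): e=[-201,0,335] → ·  [on edge]
    (5,2)@(11, 5): e=[-1,20,115] → ·
    (6,2)@(13, 5): e=[39,24,71] → █
    (8,2)@(17, 5): e=[119,32,-17] → ·
    (6,3)@(13, 7): e=[25,36,73] → █
    (8,3)@(17, 7): e=[105,44,-15] → ·
  covered (14 px):
    · · · · · · █ █ ·
    · · · · · █ █ █ ·
    · · · · · · █ █ ·
    · · · · · · █ █ ·
    · · · · · · █ █ ·
    · · · · · · · █ ·
    · · · · · · · █ ·
    · · · · · · · █ ·
    · · · · · · · · ·
    · · · · · · · · ·
    · · · · · · · · ·
    · · · · · · · · ·
T2:
  2·area = 128  (B↔C swapped to make it positive)
  edge (14, 8)→(14, 24): d=(0,16) inclusive
  edge (14, 24)→(6, 24): d=(-8,0) inclusive
  edge (6, 24)→(14, 8): d=(8,-16) inclusive
    (6,5)@(13, 11): e=[16,104,8] → █
    (7,5)@(15, 11): e=[-16,104,40] → ·
    (6,6)@(13, 13): e=[16,88,24] → █
    (7,6)@(15, 13): e=[-16,88,56] → ·
    (5,7)@(11, 15): e=[48,72,8] → █
    (7,7)@(15, 15): e=[-16,72,72] → ·
    (5,8)@(11, 17): e=[48,56,24] → █
    (7,8)@(15, 17): e=[-16,56,88] → ·
    (4,9)@(9, 19): e=[80,40,8] → █
    (7,9)@(15, 19): e=[-16,40,104] → ·
    (4,10)@(9, 21): e=[80,24,24] → █
    (7,10)@(15, 21): e=[-16,24,120] → ·
  covered (16 px):
    · · · · · · · · ·
    · · · · · · · · ·
    · · · · · · · · ·
    · · · · · · · · ·
    · · · · · · · · ·
    · · · · · · █ · ·
    · · · · · · █ · ·
    · · · · · █ █ · ·
    · · · · · █ █ · ·
    · · · · █ █ █ · ·
    · · · · █ █ █ · ·
    · · · █ █ █ █ · ·

Z-buffer (winner per pixel, '.' = empty):
  . . . . . . 1 1 .
  . . . . . 1 1 1 .
  . . . . 0 0 1 1 .
  . . . . 0 0 1 1 .
  . . . . 0 0 1 1 .
  . . . 0 0 . 2 1 .
  . . . 0 . . 2 1 .
  . . . 0 . 2 2 1 .
  . . 0 . . 2 2 . .
  . . . . 2 2 2 . .
  . . . . 2 2 2 . .
  . . . 2 2 2 2 . .

Result: 1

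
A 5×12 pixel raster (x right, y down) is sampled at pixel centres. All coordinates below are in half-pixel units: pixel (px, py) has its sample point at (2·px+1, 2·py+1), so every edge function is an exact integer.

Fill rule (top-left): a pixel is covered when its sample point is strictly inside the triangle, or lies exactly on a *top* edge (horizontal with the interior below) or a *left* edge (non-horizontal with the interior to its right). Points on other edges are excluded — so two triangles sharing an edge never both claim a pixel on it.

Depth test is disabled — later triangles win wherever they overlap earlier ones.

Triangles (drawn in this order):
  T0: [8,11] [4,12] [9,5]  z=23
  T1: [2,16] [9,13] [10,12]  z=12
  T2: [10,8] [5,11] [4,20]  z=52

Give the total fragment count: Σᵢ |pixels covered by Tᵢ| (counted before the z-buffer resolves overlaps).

T0:
  2·area = 23
  edge (8, 11)→(4, 12): d=(-4,1) right/bottom  bias=-1
  edge (4, 12)→(9, 5): d=(5,-7) top-left  bias=+0
  edge (9, 5)→(8, 11): d=(-1,6) right/bottom  bias=-1
    (4,2)@(9, 5): e=[23,0,0] → ·  [on edge]
    (3,4)@(7, 9): e=[9,6,8] → #
    (4,4)@(9, 9): e=[7,20,-4] → ·
    (2,5)@(5, 11): e=[3,2,18] → #
    (4,5)@(9, 11): e=[-1,30,-6] → ·
    (2,6)@(5, 13): e=[-5,12,16] → ·
    (3,6)@(7, 13): e=[-7,26,4] → ·
    (3,8)@(7, 17): e=[-23,46,0] → ·  [on edge]
  covered (3 px):
    · · · · ·
    · · · · ·
    · · · · ·
    · · · · ·
    · · · # ·
    · · # # ·
    · · · · ·
    · · · · ·
    · · · · ·
    · · · · ·
    · · · · ·
    · · · · ·
T1:
  2·area = 4  (B↔C swapped to make it positive)
  edge (2, 16)→(10, 12): d=(8,-4) top-left  bias=+0
  edge (10, 12)→(9, 13): d=(-1,1) right/bottom  bias=-1
  edge (9, 13)→(2, 16): d=(-7,3) right/bottom  bias=-1
    (4,6)@(9, 13): e=[4,0,0] → ·  [on edge]
    (3,7)@(7, 15): e=[12,0,-8] → ·  [on edge]
    (2,8)@(5, 17): e=[20,0,-16] → ·  [on edge]
    (1,9)@(3, 19): e=[28,0,-24] → ·  [on edge]
    (0,10)@(1, 21): e=[36,0,-32] → ·  [on edge]
  covered (0 px):
    · · · · ·
    · · · · ·
    · · · · ·
    · · · · ·
    · · · · ·
    · · · · ·
    · · · · ·
    · · · · ·
    · · · · ·
    · · · · ·
    · · · · ·
    · · · · ·
T2:
  2·area = 42  (B↔C swapped to make it positive)
  edge (10, 8)→(4, 20): d=(-6,12) right/bottom  bias=-1
  edge (4, 20)→(5, 11): d=(1,-9) top-left  bias=+0
  edge (5, 11)→(10, 8): d=(5,-3) top-left  bias=+0
    (4,4)@(9, 9): e=[6,34,2] → #
    (2,5)@(5, 11): e=[42,0,0] → #  [on edge]
    (3,5)@(7, 11): e=[18,18,6] → #
    (4,5)@(9, 11): e=[-6,36,12] → ·
    (2,6)@(5, 13): e=[30,2,10] → #
    (4,6)@(9, 13): e=[-18,38,22] → ·
    (2,7)@(5, 15): e=[18,4,20] → #
    (3,7)@(7, 15): e=[-6,22,26] → ·
    (2,8)@(5, 17): e=[6,6,30] → #
    (3,8)@(7, 17): e=[-18,24,36] → ·
    (2,9)@(5, 19): e=[-6,8,40] → ·
  covered (7 px):
    · · · · ·
    · · · · ·
    · · · · ·
    · · · · ·
    · · · · #
    · · # # ·
    · · # # ·
    · · # · ·
    · · # · ·
    · · · · ·
    · · · · ·
    · · · · ·

Final: 10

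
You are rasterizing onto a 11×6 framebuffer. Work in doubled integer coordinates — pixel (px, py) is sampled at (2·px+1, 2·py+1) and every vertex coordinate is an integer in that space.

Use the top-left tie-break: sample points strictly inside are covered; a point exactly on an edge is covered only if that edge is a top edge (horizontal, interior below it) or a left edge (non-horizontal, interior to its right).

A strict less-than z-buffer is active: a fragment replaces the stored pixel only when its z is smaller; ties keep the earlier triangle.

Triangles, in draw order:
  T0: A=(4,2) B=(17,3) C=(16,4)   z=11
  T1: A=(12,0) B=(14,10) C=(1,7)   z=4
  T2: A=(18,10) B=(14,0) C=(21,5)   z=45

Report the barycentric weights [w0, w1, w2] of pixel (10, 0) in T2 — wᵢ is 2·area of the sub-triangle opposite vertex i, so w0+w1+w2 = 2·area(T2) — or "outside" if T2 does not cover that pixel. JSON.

T0:
  2·area = 14
  edge (4, 2)→(17, 3): d=(13,1) right/bottom  bias=-1
  edge (17, 3)→(16, 4): d=(-1,1) right/bottom  bias=-1
  edge (16, 4)→(4, 2): d=(-12,-2) top-left  bias=+0
    (9,0)@(19, 1): e=[-28,0,42] → ·  [on edge]
    (5,1)@(11, 3): e=[6,6,2] → #
    (6,1)@(13, 3): e=[4,4,6] → #
    (7,1)@(15, 3): e=[2,2,10] → #
    (8,1)@(17, 3): e=[0,0,14] → ·  [on edge]
    (5,2)@(11, 5): e=[32,4,-22] → ·
    (6,2)@(13, 5): e=[30,2,-18] → ·
    (7,2)@(15, 5): e=[28,0,-14] → ·  [on edge]
    (6,3)@(13, 7): e=[56,0,-42] → ·  [on edge]
    (5,4)@(11, 9): e=[84,0,-70] → ·  [on edge]
    (4,5)@(9, 11): e=[112,0,-98] → ·  [on edge]
  covered (3 px):
    · · · · · · · · · · ·
    · · · · · # # # · · ·
    · · · · · · · · · · ·
    · · · · · · · · · · ·
    · · · · · · · · · · ·
    · · · · · · · · · · ·
T1:
  2·area = 124
  edge (12, 0)→(14, 10): d=(2,10) right/bottom  bias=-1
  edge (14, 10)→(1, 7): d=(-13,-3) top-left  bias=+0
  edge (1, 7)→(12, 0): d=(11,-7) top-left  bias=+0
    (5,0)@(11, 1): e=[12,108,4] → #
    (6,0)@(13, 1): e=[-8,114,18] → ·
    (4,1)@(9, 3): e=[36,76,12] → #
    (6,1)@(13, 3): e=[-4,88,40] → ·
    (2,2)@(5, 5): e=[80,38,6] → #
    (3,2)@(7, 5): e=[60,44,20] → #
    (6,2)@(13, 5): e=[0,62,62] → ·  [on edge]
    (0,3)@(1, 7): e=[124,0,0] → #  [on edge]
    (1,3)@(3, 7): e=[104,6,14] → #
    (6,3)@(13, 7): e=[4,36,84] → #
    (7,3)@(15, 7): e=[-16,42,98] → ·
    (0,4)@(1, 9): e=[128,-26,22] → ·
  covered (16 px):
    · · · · · # · · · · ·
    · · · · # # · · · · ·
    · · # # # # · · · · ·
    # # # # # # # · · · ·
    · · · · · # # · · · ·
    · · · · · · · · · · ·
T2:
  2·area = 50
  edge (18, 10)→(14, 0): d=(-4,-10) top-left  bias=+0
  edge (14, 0)→(21, 5): d=(7,5) right/bottom  bias=-1
  edge (21, 5)→(18, 10): d=(-3,5) right/bottom  bias=-1
    (7,0)@(15, 1): e=[6,2,42] → #
    (8,0)@(17, 1): e=[26,-8,32] → ·
    (7,1)@(15, 3): e=[-2,16,36] → ·
    (8,1)@(17, 3): e=[18,6,26] → #
    (9,1)@(19, 3): e=[38,-4,16] → ·
    (8,2)@(17, 5): e=[10,20,20] → #
    (9,2)@(19, 5): e=[30,10,10] → #
    (10,2)@(21, 5): e=[50,0,0] → ·  [on edge]
    (8,3)@(17, 7): e=[2,34,14] → #
    (10,3)@(21, 7): e=[42,14,-6] → ·
    (8,4)@(17, 9): e=[-6,48,8] → ·
    (9,4)@(19, 9): e=[14,38,-2] → ·
  covered (6 px):
    · · · · · · · # · · ·
    · · · · · · · · # · ·
    · · · · · · · · # # ·
    · · · · · · · · # # ·
    · · · · · · · · · · ·
    · · · · · · · · · · ·

Final: "outside"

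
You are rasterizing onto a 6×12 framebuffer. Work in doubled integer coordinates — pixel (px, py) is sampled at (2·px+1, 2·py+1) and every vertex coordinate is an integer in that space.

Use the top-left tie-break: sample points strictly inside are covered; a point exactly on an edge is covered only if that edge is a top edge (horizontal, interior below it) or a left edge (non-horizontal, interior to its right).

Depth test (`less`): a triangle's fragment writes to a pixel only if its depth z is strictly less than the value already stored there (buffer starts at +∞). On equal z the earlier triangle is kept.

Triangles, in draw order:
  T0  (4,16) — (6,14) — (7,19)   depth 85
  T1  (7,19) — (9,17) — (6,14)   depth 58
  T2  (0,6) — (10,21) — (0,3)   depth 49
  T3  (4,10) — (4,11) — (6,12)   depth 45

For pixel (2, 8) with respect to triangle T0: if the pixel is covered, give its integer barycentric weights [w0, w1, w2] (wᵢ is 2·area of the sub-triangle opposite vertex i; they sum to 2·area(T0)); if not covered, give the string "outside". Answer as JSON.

T0:
  2·area = 12
  edge (4, 16)→(6, 14): d=(2,-2) top-left  bias=+0
  edge (6, 14)→(7, 19): d=(1,5) right/bottom  bias=-1
  edge (7, 19)→(4, 16): d=(-3,-3) top-left  bias=+0
    (2,4)@(5, 9): e=[-12,0,24] → ·  [on edge]
    (5,4)@(11, 9): e=[0,-30,42] → ·  [on edge]
    (4,5)@(9, 11): e=[0,-18,30] → ·  [on edge]
    (0,6)@(1, 13): e=[-12,24,0] → ·  [on edge]
    (3,6)@(7, 13): e=[0,-6,18] → ·  [on edge]
    (1,7)@(3, 15): e=[-4,16,0] → ·  [on edge]
    (2,7)@(5, 15): e=[0,6,6] → █  [on edge]
    (3,7)@(7, 15): e=[4,-4,12] → ·
    (1,8)@(3, 17): e=[0,18,-6] → ·  [on edge]
    (2,8)@(5, 17): e=[4,8,0] → █  [on edge]
    (3,8)@(7, 17): e=[8,-2,6] → ·
    (0,9)@(1, 19): e=[0,30,-18] → ·  [on edge]
    (3,9)@(7, 19): e=[12,0,0] → ·  [on edge]
    (4,10)@(9, 21): e=[20,-8,0] → ·  [on edge]
    (5,11)@(11, 23): e=[28,-16,0] → ·  [on edge]
  covered (2 px):
    · · · · · ·
    · · · · · ·
    · · · · · ·
    · · · · · ·
    · · · · · ·
    · · · · · ·
    · · · · · ·
    · · █ · · ·
    · · █ · · ·
    · · · · · ·
    · · · · · ·
    · · · · · ·
T1:
  2·area = 12  (B↔C swapped to make it positive)
  edge (7, 19)→(6, 14): d=(-1,-5) top-left  bias=+0
  edge (6, 14)→(9, 17): d=(3,3) right/bottom  bias=-1
  edge (9, 17)→(7, 19): d=(-2,2) right/bottom  bias=-1
    (0,4)@(1, 9): e=[-20,0,32] → ·  [on edge]
    (2,4)@(5, 9): e=[0,-12,24] → ·  [on edge]
    (1,5)@(3, 11): e=[-12,0,24] → ·  [on edge]
    (2,6)@(5, 13): e=[-4,0,16] → ·  [on edge]
    (3,7)@(7, 15): e=[4,0,8] → ·  [on edge]
    (5,7)@(11, 15): e=[24,-12,0] → ·  [on edge]
    (3,8)@(7, 17): e=[2,6,4] → █
    (4,8)@(9, 17): e=[12,0,0] → ·  [on edge]
    (3,9)@(7, 19): e=[0,12,0] → ·  [on edge]
    (5,9)@(11, 19): e=[20,0,-8] → ·  [on edge]
    (2,10)@(5, 21): e=[-12,24,0] → ·  [on edge]
    (1,11)@(3, 23): e=[-24,36,0] → ·  [on edge]
  covered (1 px):
    · · · · · ·
    · · · · · ·
    · · · · · ·
    · · · · · ·
    · · · · · ·
    · · · · · ·
    · · · · · ·
    · · · · · ·
    · · · █ · ·
    · · · · · ·
    · · · · · ·
    · · · · · ·
T2:
  2·area = 30  (B↔C swapped to make it positive)
  edge (0, 6)→(0, 3): d=(0,-3) top-left  bias=+0
  edge (0, 3)→(10, 21): d=(10,18) right/bottom  bias=-1
  edge (10, 21)→(0, 6): d=(-10,-15) top-left  bias=+0
    (0,2)@(1, 5): e=[3,2,25] → █
    (1,2)@(3, 5): e=[9,-34,55] → ·
    (0,3)@(1, 7): e=[3,22,5] → █
    (1,3)@(3, 7): e=[9,-14,35] → ·
    (0,4)@(1, 9): e=[3,42,-15] → ·
    (1,4)@(3, 9): e=[9,6,15] → █
    (2,4)@(5, 9): e=[15,-30,45] → ·
    (1,5)@(3, 11): e=[9,26,-5] → ·
    (2,6)@(5, 13): e=[15,10,5] → █
    (3,6)@(7, 13): e=[21,-26,35] → ·
    (2,7)@(5, 15): e=[15,30,-15] → ·
  covered (4 px):
    · · · · · ·
    · · · · · ·
    █ · · · · ·
    █ · · · · ·
    · █ · · · ·
    · · · · · ·
    · · █ · · ·
    · · · · · ·
    · · · · · ·
    · · · · · ·
    · · · · · ·
    · · · · · ·
T3:
  2·area = 2  (B↔C swapped to make it positive)
  edge (4, 10)→(6, 12): d=(2,2) right/bottom  bias=-1
  edge (6, 12)→(4, 11): d=(-2,-1) top-left  bias=+0
  edge (4, 11)→(4, 10): d=(0,-1) top-left  bias=+0
    (0,3)@(1, 7): e=[0,5,-3] → ·  [on edge]
    (1,4)@(3, 9): e=[0,3,-1] → ·  [on edge]
    (2,5)@(5, 11): e=[0,1,1] → ·  [on edge]
    (3,6)@(7, 13): e=[0,-1,3] → ·  [on edge]
    (4,7)@(9, 15): e=[0,-3,5] → ·  [on edge]
    (5,8)@(11, 17): e=[0,-5,7] → ·  [on edge]
  covered (0 px):
    · · · · · ·
    · · · · · ·
    · · · · · ·
    · · · · · ·
    · · · · · ·
    · · · · · ·
    · · · · · ·
    · · · · · ·
    · · · · · ·
    · · · · · ·
    · · · · · ·
    · · · · · ·

Answer: [8,0,4]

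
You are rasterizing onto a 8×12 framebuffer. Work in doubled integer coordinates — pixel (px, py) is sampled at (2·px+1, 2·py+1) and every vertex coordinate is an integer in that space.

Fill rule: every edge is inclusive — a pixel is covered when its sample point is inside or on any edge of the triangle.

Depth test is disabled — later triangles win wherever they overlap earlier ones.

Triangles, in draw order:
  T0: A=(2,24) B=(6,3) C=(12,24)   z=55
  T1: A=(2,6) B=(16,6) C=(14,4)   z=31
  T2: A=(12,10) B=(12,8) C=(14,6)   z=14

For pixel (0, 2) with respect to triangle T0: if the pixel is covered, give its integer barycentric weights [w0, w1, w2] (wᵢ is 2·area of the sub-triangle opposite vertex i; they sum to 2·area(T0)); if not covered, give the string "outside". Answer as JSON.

T0:
  2·area = 210
  edge (2, 24)→(6, 3): d=(4,-21) inclusive
  edge (6, 3)→(12, 24): d=(6,21) inclusive
  edge (12, 24)→(2, 24): d=(-10,0) inclusive
    (3,3)@(7, 7): e=[37,3,170] → X
    (4,3)@(9, 7): e=[79,-39,170] → .
    (2,4)@(5, 9): e=[3,57,150] → X
    (4,4)@(9, 9): e=[87,-27,150] → .
    (2,5)@(5, 11): e=[11,69,130] → X
    (4,5)@(9, 11): e=[95,-15,130] → .
    (2,6)@(5, 13): e=[19,81,110] → X
    (4,6)@(9, 13): e=[103,-3,110] → .
    (2,7)@(5, 15): e=[27,93,90] → X
    (4,7)@(9, 15): e=[111,9,90] → X
    (5,7)@(11, 15): e=[153,-33,90] → .
    (2,8)@(5, 17): e=[35,105,70] → X
  covered (27 px):
    . . . . . . . .
    . . . . . . . .
    . . . . . . . .
    . . . X . . . .
    . . X X . . . .
    . . X X . . . .
    . . X X . . . .
    . . X X X . . .
    . . X X X . . .
    . X X X X . . .
    . X X X X X . .
    . X X X X X . .
T1:
  2·area = 28  (B↔C swapped to make it positive)
  edge (2, 6)→(14, 4): d=(12,-2) inclusive
  edge (14, 4)→(16, 6): d=(2,2) inclusive
  edge (16, 6)→(2, 6): d=(-14,0) inclusive
    (5,0)@(11, 1): e=[-42,0,70] → .  [on edge]
    (6,1)@(13, 3): e=[-14,0,42] → .  [on edge]
    (4,2)@(9, 5): e=[2,12,14] → X
    (5,2)@(11, 5): e=[6,8,14] → X
    (6,2)@(13, 5): e=[10,4,14] → X
    (7,2)@(15, 5): e=[14,0,14] → X  [on edge]
    (4,3)@(9, 7): e=[26,16,-14] → .
    (5,3)@(11, 7): e=[30,12,-14] → .
    (6,3)@(13, 7): e=[34,8,-14] → .
    (7,3)@(15, 7): e=[38,4,-14] → .
  covered (4 px):
    . . . . . . . .
    . . . . . . . .
    . . . . X X X X
    . . . . . . . .
    . . . . . . . .
    . . . . . . . .
    . . . . . . . .
    . . . . . . . .
    . . . . . . . .
    . . . . . . . .
    . . . . . . . .
    . . . . . . . .
T2:
  2·area = 4
  edge (12, 10)→(12, 8): d=(0,-2) inclusive
  edge (12, 8)→(14, 6): d=(2,-2) inclusive
  edge (14, 6)→(12, 10): d=(-2,4) inclusive
    (7,2)@(15, 5): e=[6,0,-2] → .  [on edge]
    (6,3)@(13, 7): e=[2,0,2] → X  [on edge]
    (7,3)@(15, 7): e=[6,4,-6] → .
    (5,4)@(11, 9): e=[-2,0,6] → .  [on edge]
    (6,4)@(13, 9): e=[2,4,-2] → .
    (4,5)@(9, 11): e=[-6,0,10] → .  [on edge]
    (3,6)@(7, 13): e=[-10,0,14] → .  [on edge]
    (2,7)@(5, 15): e=[-14,0,18] → .  [on edge]
    (1,8)@(3, 17): e=[-18,0,22] → .  [on edge]
    (0,9)@(1, 19): e=[-22,0,26] → .  [on edge]
  covered (1 px):
    . . . . . . . .
    . . . . . . . .
    . . . . . . . .
    . . . . . . X .
    . . . . . . . .
    . . . . . . . .
    . . . . . . . .
    . . . . . . . .
    . . . . . . . .
    . . . . . . . .
    . . . . . . . .
    . . . . . . . .

Answer: "outside"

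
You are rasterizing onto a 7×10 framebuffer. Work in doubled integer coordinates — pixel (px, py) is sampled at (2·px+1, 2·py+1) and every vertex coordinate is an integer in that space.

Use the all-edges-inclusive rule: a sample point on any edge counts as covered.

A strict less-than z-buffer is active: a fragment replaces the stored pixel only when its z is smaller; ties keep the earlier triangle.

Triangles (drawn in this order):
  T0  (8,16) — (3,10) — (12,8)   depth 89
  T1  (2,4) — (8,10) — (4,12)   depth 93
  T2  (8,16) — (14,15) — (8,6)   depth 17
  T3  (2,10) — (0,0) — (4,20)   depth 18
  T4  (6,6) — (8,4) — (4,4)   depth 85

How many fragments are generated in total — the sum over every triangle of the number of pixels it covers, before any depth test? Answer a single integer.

T0:
  2·area = 64
  edge (8, 16)→(3, 10): d=(-5,-6) inclusive
  edge (3, 10)→(12, 8): d=(9,-2) inclusive
  edge (12, 8)→(8, 16): d=(-4,8) inclusive
    (4,4)@(9, 9): e=[41,3,20] → █
    (5,4)@(11, 9): e=[53,7,4] → █
    (6,4)@(13, 9): e=[65,11,-12] → ·
    (2,5)@(5, 11): e=[7,13,44] → █
    (3,5)@(7, 11): e=[19,17,28] → █
    (5,5)@(11, 11): e=[43,25,-4] → ·
    (2,6)@(5, 13): e=[-3,31,36] → ·
    (3,6)@(7, 13): e=[9,35,20] → █
    (5,6)@(11, 13): e=[33,43,-12] → ·
    (3,7)@(7, 15): e=[-1,53,12] → ·
    (4,7)@(9, 15): e=[11,57,-4] → ·
  covered (7 px):
    · · · · · · ·
    · · · · · · ·
    · · · · · · ·
    · · · · · · ·
    · · · · █ █ ·
    · · █ █ █ · ·
    · · · █ █ · ·
    · · · · · · ·
    · · · · · · ·
    · · · · · · ·
T1:
  2·area = 36
  edge (2, 4)→(8, 10): d=(6,6) inclusive
  edge (8, 10)→(4, 12): d=(-4,2) inclusive
  edge (4, 12)→(2, 4): d=(-2,-8) inclusive
    (0,1)@(1, 3): e=[0,42,-6] → ·  [on edge]
    (1,2)@(3, 5): e=[0,30,6] → █  [on edge]
    (2,2)@(5, 5): e=[-12,26,22] → ·
    (1,3)@(3, 7): e=[12,22,2] → █
    (2,3)@(5, 7): e=[0,18,18] → █  [on edge]
    (3,3)@(7, 7): e=[-12,14,34] → ·
    (1,4)@(3, 9): e=[24,14,-2] → ·
    (2,4)@(5, 9): e=[12,10,14] → █
    (3,4)@(7, 9): e=[0,6,30] → █  [on edge]
    (4,4)@(9, 9): e=[-12,2,46] → ·
    (2,5)@(5, 11): e=[24,2,10] → █
    (3,5)@(7, 11): e=[12,-2,26] → ·
    (4,5)@(9, 11): e=[0,-6,42] → ·  [on edge]
    (5,6)@(11, 13): e=[0,-18,54] → ·  [on edge]
    (6,7)@(13, 15): e=[0,-30,66] → ·  [on edge]
  covered (6 px):
    · · · · · · ·
    · · · · · · ·
    · █ · · · · ·
    · █ █ · · · ·
    · · █ █ · · ·
    · · █ · · · ·
    · · · · · · ·
    · · · · · · ·
    · · · · · · ·
    · · · · · · ·
T2:
  2·area = 60  (B↔C swapped to make it positive)
  edge (8, 16)→(8, 6): d=(0,-10) inclusive
  edge (8, 6)→(14, 15): d=(6,9) inclusive
  edge (14, 15)→(8, 16): d=(-6,1) inclusive
    (4,4)@(9, 9): e=[10,9,41] → █
    (5,4)@(11, 9): e=[30,-9,39] → ·
    (4,5)@(9, 11): e=[10,21,29] → █
    (5,5)@(11, 11): e=[30,3,27] → █
    (6,5)@(13, 11): e=[50,-15,25] → ·
    (4,6)@(9, 13): e=[10,33,17] → █
    (6,6)@(13, 13): e=[50,-3,13] → ·
    (4,7)@(9, 15): e=[10,45,5] → █
    (6,7)@(13, 15): e=[50,9,1] → █
    (4,8)@(9, 17): e=[10,57,-7] → ·
    (5,8)@(11, 17): e=[30,39,-9] → ·
    (6,8)@(13, 17): e=[50,21,-11] → ·
  covered (8 px):
    · · · · · · ·
    · · · · · · ·
    · · · · · · ·
    · · · · · · ·
    · · · · █ · ·
    · · · · █ █ ·
    · · · · █ █ ·
    · · · · █ █ █
    · · · · · · ·
    · · · · · · ·
T3:
  degenerate (2·area = 0) — covers nothing
T4:
  2·area = 8  (B↔C swapped to make it positive)
  edge (6, 6)→(4, 4): d=(-2,-2) inclusive
  edge (4, 4)→(8, 4): d=(4,0) inclusive
  edge (8, 4)→(6, 6): d=(-2,2) inclusive
    (0,0)@(1, 1): e=[0,-12,20] → ·  [on edge]
    (5,0)@(11, 1): e=[20,-12,0] → ·  [on edge]
    (1,1)@(3, 3): e=[0,-4,12] → ·  [on edge]
    (4,1)@(9, 3): e=[12,-4,0] → ·  [on edge]
    (2,2)@(5, 5): e=[0,4,4] → █  [on edge]
    (3,2)@(7, 5): e=[4,4,0] → █  [on edge]
    (4,2)@(9, 5): e=[8,4,-4] → ·
    (2,3)@(5, 7): e=[-4,12,0] → ·  [on edge]
    (3,3)@(7, 7): e=[0,12,-4] → ·  [on edge]
    (1,4)@(3, 9): e=[-12,20,0] → ·  [on edge]
    (4,4)@(9, 9): e=[0,20,-12] → ·  [on edge]
    (0,5)@(1, 11): e=[-20,28,0] → ·  [on edge]
    (5,5)@(11, 11): e=[0,28,-20] → ·  [on edge]
    (6,6)@(13, 13): e=[0,36,-28] → ·  [on edge]
  covered (2 px):
    · · · · · · ·
    · · · · · · ·
    · · █ █ · · ·
    · · · · · · ·
    · · · · · · ·
    · · · · · · ·
    · · · · · · ·
    · · · · · · ·
    · · · · · · ·
    · · · · · · ·

Final: 23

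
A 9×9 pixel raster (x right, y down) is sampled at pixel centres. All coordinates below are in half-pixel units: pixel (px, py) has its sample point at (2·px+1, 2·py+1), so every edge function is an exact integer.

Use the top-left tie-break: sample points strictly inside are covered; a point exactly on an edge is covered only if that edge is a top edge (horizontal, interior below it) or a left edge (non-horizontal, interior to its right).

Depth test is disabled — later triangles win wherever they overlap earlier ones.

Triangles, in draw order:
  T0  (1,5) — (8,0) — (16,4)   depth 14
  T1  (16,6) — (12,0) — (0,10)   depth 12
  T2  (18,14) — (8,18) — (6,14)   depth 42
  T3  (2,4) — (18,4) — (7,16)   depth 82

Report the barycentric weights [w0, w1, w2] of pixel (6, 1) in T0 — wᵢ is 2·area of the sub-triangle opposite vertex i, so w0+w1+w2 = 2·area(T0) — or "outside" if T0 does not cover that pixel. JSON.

T0:
  2·area = 68
  edge (1, 5)→(8, 0): d=(7,-5) top-left  bias=+0
  edge (8, 0)→(16, 4): d=(8,4) right/bottom  bias=-1
  edge (16, 4)→(1, 5): d=(-15,1) right/bottom  bias=-1
    (3,0)@(7, 1): e=[2,12,54] → X
    (4,0)@(9, 1): e=[12,4,52] → X
    (5,0)@(11, 1): e=[22,-4,50] → .
    (2,1)@(5, 3): e=[6,36,26] → X
    (5,1)@(11, 3): e=[36,12,20] → X
    (6,1)@(13, 3): e=[46,4,18] → X
    (7,1)@(15, 3): e=[56,-4,16] → .
    (0,2)@(1, 5): e=[0,68,0] → .  [on edge]
    (2,2)@(5, 5): e=[20,52,-4] → .
    (3,2)@(7, 5): e=[30,44,-6] → .
    (4,2)@(9, 5): e=[40,36,-8] → .
    (5,2)@(11, 5): e=[50,28,-10] → .
  covered (7 px):
    . . . X X . . . .
    . . X X X X X . .
    . . . . . . . . .
    . . . . . . . . .
    . . . . . . . . .
    . . . . . . . . .
    . . . . . . . . .
    . . . . . . . . .
    . . . . . . . . .
T1:
  2·area = 112  (B↔C swapped to make it positive)
  edge (16, 6)→(0, 10): d=(-16,4) right/bottom  bias=-1
  edge (0, 10)→(12, 0): d=(12,-10) top-left  bias=+0
  edge (12, 0)→(16, 6): d=(4,6) right/bottom  bias=-1
    (5,0)@(11, 1): e=[100,2,10] → X
    (6,0)@(13, 1): e=[92,22,-2] → .
    (4,1)@(9, 3): e=[76,6,30] → X
    (6,1)@(13, 3): e=[60,46,6] → X
    (7,1)@(15, 3): e=[52,66,-6] → .
    (3,2)@(7, 5): e=[52,10,50] → X
    (7,2)@(15, 5): e=[20,90,2] → X
    (8,2)@(17, 5): e=[12,110,-10] → .
    (2,3)@(5, 7): e=[28,14,70] → X
    (6,3)@(13, 7): e=[-4,94,22] → .
    (7,3)@(15, 7): e=[-12,114,10] → .
    (1,4)@(3, 9): e=[4,18,90] → X
  covered (14 px):
    . . . . . X . . .
    . . . . X X X . .
    . . . X X X X X .
    . . X X X X . . .
    . X . . . . . . .
    . . . . . . . . .
    . . . . . . . . .
    . . . . . . . . .
    . . . . . . . . .
T2:
  2·area = 48
  edge (18, 14)→(8, 18): d=(-10,4) right/bottom  bias=-1
  edge (8, 18)→(6, 14): d=(-2,-4) top-left  bias=+0
  edge (6, 14)→(18, 14): d=(12,0) top-left  bias=+0
    (3,7)@(7, 15): e=[34,2,12] → X
    (4,7)@(9, 15): e=[26,10,12] → X
    (5,7)@(11, 15): e=[18,18,12] → X
    (6,7)@(13, 15): e=[10,26,12] → X
    (7,7)@(15, 15): e=[2,34,12] → X
    (8,7)@(17, 15): e=[-6,42,12] → .
    (3,8)@(7, 17): e=[14,-2,36] → .
    (4,8)@(9, 17): e=[6,6,36] → X
    (5,8)@(11, 17): e=[-2,14,36] → .
    (6,8)@(13, 17): e=[-10,22,36] → .
    (7,8)@(15, 17): e=[-18,30,36] → .
  covered (6 px):
    . . . . . . . . .
    . . . . . . . . .
    . . . . . . . . .
    . . . . . . . . .
    . . . . . . . . .
    . . . . . . . . .
    . . . . . . . . .
    . . . X X X X X .
    . . . . X . . . .
T3:
  2·area = 192
  edge (2, 4)→(18, 4): d=(16,0) top-left  bias=+0
  edge (18, 4)→(7, 16): d=(-11,12) right/bottom  bias=-1
  edge (7, 16)→(2, 4): d=(-5,-12) top-left  bias=+0
    (1,2)@(3, 5): e=[16,169,7] → X
    (2,2)@(5, 5): e=[16,145,31] → X
    (3,2)@(7, 5): e=[16,121,55] → X
    (4,2)@(9, 5): e=[16,97,79] → X
    (5,2)@(11, 5): e=[16,73,103] → X
    (6,2)@(13, 5): e=[16,49,127] → X
    (7,2)@(15, 5): e=[16,25,151] → X
    (8,2)@(17, 5): e=[16,1,175] → X
    (1,3)@(3, 7): e=[48,147,-3] → .
    (2,3)@(5, 7): e=[48,123,21] → X
    (8,3)@(17, 7): e=[48,-21,165] → .
    (2,4)@(5, 9): e=[80,101,11] → X
  covered (26 px):
    . . . . . . . . .
    . . . . . . . . .
    . X X X X X X X X
    . . X X X X X X .
    . . X X X X X . .
    . . X X X X . . .
    . . . X X . . . .
    . . . X . . . . .
    . . . . . . . . .

Answer: [4,18,46]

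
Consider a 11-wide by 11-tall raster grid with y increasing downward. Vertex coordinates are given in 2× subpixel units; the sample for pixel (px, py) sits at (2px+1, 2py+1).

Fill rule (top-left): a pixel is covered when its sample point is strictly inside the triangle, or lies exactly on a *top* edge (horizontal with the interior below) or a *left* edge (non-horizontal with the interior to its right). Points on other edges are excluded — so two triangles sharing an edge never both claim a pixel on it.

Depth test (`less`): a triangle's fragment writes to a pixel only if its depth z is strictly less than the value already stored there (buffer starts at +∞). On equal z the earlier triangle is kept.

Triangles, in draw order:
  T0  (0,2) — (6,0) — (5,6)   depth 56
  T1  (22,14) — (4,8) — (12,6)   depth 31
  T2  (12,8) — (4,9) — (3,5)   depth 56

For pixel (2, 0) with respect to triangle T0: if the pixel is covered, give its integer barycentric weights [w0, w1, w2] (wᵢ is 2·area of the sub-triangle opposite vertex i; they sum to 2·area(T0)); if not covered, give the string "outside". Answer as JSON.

T0:
  2·area = 34
  edge (0, 2)→(6, 0): d=(6,-2) top-left  bias=+0
  edge (6, 0)→(5, 6): d=(-1,6) right/bottom  bias=-1
  edge (5, 6)→(0, 2): d=(-5,-4) top-left  bias=+0
    (1,0)@(3, 1): e=[0,17,17] → █  [on edge]
    (2,0)@(5, 1): e=[4,5,25] → █
    (3,0)@(7, 1): e=[8,-7,33] → ·
    (1,1)@(3, 3): e=[12,15,7] → █
    (3,1)@(7, 3): e=[20,-9,23] → ·
    (1,2)@(3, 5): e=[24,13,-3] → ·
    (2,2)@(5, 5): e=[28,1,5] → █
    (3,2)@(7, 5): e=[32,-11,13] → ·
    (2,3)@(5, 7): e=[40,-1,-5] → ·
  covered (5 px):
    · █ █ · · · · · · · ·
    · █ █ · · · · · · · ·
    · · █ · · · · · · · ·
    · · · · · · · · · · ·
    · · · · · · · · · · ·
    · · · · · · · · · · ·
    · · · · · · · · · · ·
    · · · · · · · · · · ·
    · · · · · · · · · · ·
    · · · · · · · · · · ·
    · · · · · · · · · · ·
T1:
  2·area = 84
  edge (22, 14)→(4, 8): d=(-18,-6) top-left  bias=+0
  edge (4, 8)→(12, 6): d=(8,-2) top-left  bias=+0
  edge (12, 6)→(22, 14): d=(10,8) right/bottom  bias=-1
    (0,3)@(1, 7): e=[0,-14,98] → ·  [on edge]
    (4,3)@(9, 7): e=[48,2,34] → █
    (5,3)@(11, 7): e=[60,6,18] → █
    (6,3)@(13, 7): e=[72,10,2] → █
    (7,3)@(15, 7): e=[84,14,-14] → ·
    (3,4)@(7, 9): e=[0,14,70] → █  [on edge]
    (7,4)@(15, 9): e=[48,30,6] → █
    (8,4)@(17, 9): e=[60,34,-10] → ·
    (3,5)@(7, 11): e=[-36,30,90] → ·
    (4,5)@(9, 11): e=[-24,34,74] → ·
    (5,5)@(11, 11): e=[-12,38,58] → ·
    (6,5)@(13, 11): e=[0,42,42] → █  [on edge]
    (9,6)@(19, 13): e=[0,70,14] → █  [on edge]
  covered (12 px):
    · · · · · · · · · · ·
    · · · · · · · · · · ·
    · · · · · · · · · · ·
    · · · · █ █ █ · · · ·
    · · · █ █ █ █ █ · · ·
    · · · · · · █ █ █ · ·
    · · · · · · · · · █ ·
    · · · · · · · · · · ·
    · · · · · · · · · · ·
    · · · · · · · · · · ·
    · · · · · · · · · · ·
T2:
  2·area = 33
  edge (12, 8)→(4, 9): d=(-8,1) right/bottom  bias=-1
  edge (4, 9)→(3, 5): d=(-1,-4) top-left  bias=+0
  edge (3, 5)→(12, 8): d=(9,3) right/bottom  bias=-1
    (1,2)@(3, 5): e=[33,0,0] → ·  [on edge]
    (2,3)@(5, 7): e=[15,6,12] → █
    (3,3)@(7, 7): e=[13,14,6] → █
    (4,3)@(9, 7): e=[11,22,0] → ·  [on edge]
    (2,4)@(5, 9): e=[-1,4,30] → ·
    (3,4)@(7, 9): e=[-3,12,24] → ·
    (7,4)@(15, 9): e=[-11,44,0] → ·  [on edge]
    (10,5)@(21, 11): e=[-33,66,0] → ·  [on edge]
    (2,6)@(5, 13): e=[-33,0,66] → ·  [on edge]
    (3,10)@(7, 21): e=[-99,0,132] → ·  [on edge]
  covered (2 px):
    · · · · · · · · · · ·
    · · · · · · · · · · ·
    · · · · · · · · · · ·
    · · █ █ · · · · · · ·
    · · · · · · · · · · ·
    · · · · · · · · · · ·
    · · · · · · · · · · ·
    · · · · · · · · · · ·
    · · · · · · · · · · ·
    · · · · · · · · · · ·
    · · · · · · · · · · ·

Answer: [5,25,4]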